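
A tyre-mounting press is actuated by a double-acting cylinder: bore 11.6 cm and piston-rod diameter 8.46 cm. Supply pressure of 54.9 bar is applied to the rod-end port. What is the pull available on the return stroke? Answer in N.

F ≈ 27200 N

Rod-side annular area A_ann = π/4 × (11.6² − 8.46²) = 49.47 cm^2
On retraction the pressure acts on the annular area (bore minus rod).
F = P × A_ann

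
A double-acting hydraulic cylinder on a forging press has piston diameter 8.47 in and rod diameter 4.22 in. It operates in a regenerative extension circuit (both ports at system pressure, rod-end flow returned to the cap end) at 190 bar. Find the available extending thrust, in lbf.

With equal pressure on both faces, forces on the annular region cancel; the net push is pressure × rod cross-section.
Rod cross-section A_rod = π/4 × (4.22 in)² = 13.99 in^2
F = P × A_rod

F ≈ 38500 lbf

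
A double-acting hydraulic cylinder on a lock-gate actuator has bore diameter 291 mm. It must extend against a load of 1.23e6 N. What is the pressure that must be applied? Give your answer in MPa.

Cap-side area A_cap = π/4 × (291 mm)² = 66510 mm^2
P = F / A = 1.23e6 N / A

P ≈ 18.5 MPa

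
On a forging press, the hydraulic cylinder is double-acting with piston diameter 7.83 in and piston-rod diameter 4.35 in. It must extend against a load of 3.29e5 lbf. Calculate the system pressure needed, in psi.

P ≈ 6830 psi

Cap-side area A_cap = π/4 × (7.83 in)² = 48.15 in^2
P = F / A = 3.29e5 lbf / A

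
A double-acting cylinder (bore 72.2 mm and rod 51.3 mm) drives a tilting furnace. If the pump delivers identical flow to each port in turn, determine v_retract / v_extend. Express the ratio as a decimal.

v_ret/v_ext ≈ 2.02

Cap-side area A_cap = π/4 × (72.2 mm)² = 4094 mm^2
Rod-side annular area A_ann = π/4 × (72.2² − 51.3²) = 2027 mm^2
For equal Q, v ∝ 1/A, so v_ret/v_ext = A_cap/A_ann.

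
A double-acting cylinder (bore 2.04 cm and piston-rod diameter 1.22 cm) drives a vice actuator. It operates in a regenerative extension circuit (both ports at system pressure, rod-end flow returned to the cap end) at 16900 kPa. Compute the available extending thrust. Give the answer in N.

F ≈ 1980 N

With equal pressure on both faces, forces on the annular region cancel; the net push is pressure × rod cross-section.
Rod cross-section A_rod = π/4 × (1.22 cm)² = 1.169 cm^2
F = P × A_rod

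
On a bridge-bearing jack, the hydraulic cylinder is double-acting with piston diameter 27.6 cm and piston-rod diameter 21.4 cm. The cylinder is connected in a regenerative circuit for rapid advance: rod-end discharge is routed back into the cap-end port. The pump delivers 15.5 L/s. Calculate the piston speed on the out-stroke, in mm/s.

v ≈ 431 mm/s

In regeneration the rod-end outflow joins the pump flow into the cap end, so the net volume the pump must supply per unit advance equals the rod cross-section area.
Rod cross-section A_rod = π/4 × (21.4 cm)² = 359.7 cm^2
v = Q_pump / A_rod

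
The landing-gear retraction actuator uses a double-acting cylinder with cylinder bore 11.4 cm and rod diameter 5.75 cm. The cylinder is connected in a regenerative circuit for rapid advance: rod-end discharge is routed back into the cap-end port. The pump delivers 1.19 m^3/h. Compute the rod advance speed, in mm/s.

v ≈ 127 mm/s

In regeneration the rod-end outflow joins the pump flow into the cap end, so the net volume the pump must supply per unit advance equals the rod cross-section area.
Rod cross-section A_rod = π/4 × (5.75 cm)² = 25.97 cm^2
v = Q_pump / A_rod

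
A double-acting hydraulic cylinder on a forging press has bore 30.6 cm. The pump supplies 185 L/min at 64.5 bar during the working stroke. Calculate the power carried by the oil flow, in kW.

Hydraulic power = P × Q

W ≈ 19.9 kW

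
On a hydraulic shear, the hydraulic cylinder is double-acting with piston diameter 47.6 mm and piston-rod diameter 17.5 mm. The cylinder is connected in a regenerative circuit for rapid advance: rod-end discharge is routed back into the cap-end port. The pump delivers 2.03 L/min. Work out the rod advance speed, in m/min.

v ≈ 8.44 m/min

In regeneration the rod-end outflow joins the pump flow into the cap end, so the net volume the pump must supply per unit advance equals the rod cross-section area.
Rod cross-section A_rod = π/4 × (17.5 mm)² = 240.5 mm^2
v = Q_pump / A_rod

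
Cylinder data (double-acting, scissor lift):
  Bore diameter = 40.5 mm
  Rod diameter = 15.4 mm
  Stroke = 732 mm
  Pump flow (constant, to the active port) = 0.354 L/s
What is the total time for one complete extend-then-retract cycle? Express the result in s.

Cap-side area A_cap = π/4 × (40.5 mm)² = 1288 mm^2
Rod-side annular area A_ann = π/4 × (40.5² − 15.4²) = 1102 mm^2
t_ext = A_cap·L/Q = 2.664 s
t_ret = A_ann·L/Q = 2.279 s
t_cycle = t_ext + t_ret

t ≈ 4.94 s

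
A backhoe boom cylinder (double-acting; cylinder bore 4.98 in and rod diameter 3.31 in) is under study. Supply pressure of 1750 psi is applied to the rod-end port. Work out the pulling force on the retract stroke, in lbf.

F ≈ 19000 lbf

Rod-side annular area A_ann = π/4 × (4.98² − 3.31²) = 10.87 in^2
On retraction the pressure acts on the annular area (bore minus rod).
F = P × A_ann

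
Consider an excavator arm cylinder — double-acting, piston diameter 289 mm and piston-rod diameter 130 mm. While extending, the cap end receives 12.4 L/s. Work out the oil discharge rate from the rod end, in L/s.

Cap-side area A_cap = π/4 × (289 mm)² = 65600 mm^2
Rod-side annular area A_ann = π/4 × (289² − 130²) = 52320 mm^2
Piston speed v = Q_in/A_cap; rod-end outflow Q_out = v × A_ann = Q_in × A_ann/A_cap.

Q_out ≈ 9.89 L/s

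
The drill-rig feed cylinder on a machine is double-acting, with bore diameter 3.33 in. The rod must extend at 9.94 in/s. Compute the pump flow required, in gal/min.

Cap-side area A_cap = π/4 × (3.33 in)² = 8.709 in^2
Q = A × v

Q ≈ 22.5 gal/min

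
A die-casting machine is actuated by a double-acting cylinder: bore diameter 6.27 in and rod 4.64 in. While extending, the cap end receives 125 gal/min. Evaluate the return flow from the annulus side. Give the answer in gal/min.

Cap-side area A_cap = π/4 × (6.27 in)² = 30.88 in^2
Rod-side annular area A_ann = π/4 × (6.27² − 4.64²) = 13.97 in^2
Piston speed v = Q_in/A_cap; rod-end outflow Q_out = v × A_ann = Q_in × A_ann/A_cap.

Q_out ≈ 56.5 gal/min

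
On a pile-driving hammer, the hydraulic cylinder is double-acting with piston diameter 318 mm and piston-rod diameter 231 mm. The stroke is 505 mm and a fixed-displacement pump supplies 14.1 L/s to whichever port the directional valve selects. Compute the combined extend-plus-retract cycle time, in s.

Cap-side area A_cap = π/4 × (318 mm)² = 79420 mm^2
Rod-side annular area A_ann = π/4 × (318² − 231²) = 37510 mm^2
t_ext = A_cap·L/Q = 2.845 s
t_ret = A_ann·L/Q = 1.344 s
t_cycle = t_ext + t_ret

t ≈ 4.19 s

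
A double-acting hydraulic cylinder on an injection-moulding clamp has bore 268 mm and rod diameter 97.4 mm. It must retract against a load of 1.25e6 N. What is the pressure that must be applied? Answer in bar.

Rod-side annular area A_ann = π/4 × (268² − 97.4²) = 48960 mm^2
Retraction: pressure acts on the annular area.
P = F / A = 1.25e6 N / A

P ≈ 255 bar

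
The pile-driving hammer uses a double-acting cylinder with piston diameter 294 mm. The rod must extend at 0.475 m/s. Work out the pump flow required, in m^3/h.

Q ≈ 116 m^3/h

Cap-side area A_cap = π/4 × (294 mm)² = 67890 mm^2
Q = A × v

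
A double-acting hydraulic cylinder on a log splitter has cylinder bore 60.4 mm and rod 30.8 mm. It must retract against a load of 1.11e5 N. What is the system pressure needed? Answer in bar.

Rod-side annular area A_ann = π/4 × (60.4² − 30.8²) = 2120 mm^2
Retraction: pressure acts on the annular area.
P = F / A = 1.11e5 N / A

P ≈ 524 bar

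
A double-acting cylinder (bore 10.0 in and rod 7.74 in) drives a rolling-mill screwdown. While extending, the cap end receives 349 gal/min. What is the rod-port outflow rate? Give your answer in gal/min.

Q_out ≈ 140 gal/min

Cap-side area A_cap = π/4 × (10.0 in)² = 78.54 in^2
Rod-side annular area A_ann = π/4 × (10.0² − 7.74²) = 31.49 in^2
Piston speed v = Q_in/A_cap; rod-end outflow Q_out = v × A_ann = Q_in × A_ann/A_cap.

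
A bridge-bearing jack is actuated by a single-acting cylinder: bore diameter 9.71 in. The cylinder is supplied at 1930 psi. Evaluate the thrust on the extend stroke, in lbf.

Cap-side area A_cap = π/4 × (9.71 in)² = 74.05 in^2
F = P × A_cap = 1930 psi × A_cap

F ≈ 1.43e5 lbf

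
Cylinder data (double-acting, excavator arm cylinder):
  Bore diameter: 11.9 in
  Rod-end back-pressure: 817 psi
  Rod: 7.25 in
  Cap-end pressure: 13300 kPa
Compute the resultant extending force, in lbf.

Cap-side area A_cap = π/4 × (11.9 in)² = 111.2 in^2
Rod-side annular area A_ann = π/4 × (11.9² − 7.25²) = 69.94 in^2
Net thrust = P_cap·A_cap − P_rod·A_ann = 2.145e5 lbf − 57140 lbf

F ≈ 1.57e5 lbf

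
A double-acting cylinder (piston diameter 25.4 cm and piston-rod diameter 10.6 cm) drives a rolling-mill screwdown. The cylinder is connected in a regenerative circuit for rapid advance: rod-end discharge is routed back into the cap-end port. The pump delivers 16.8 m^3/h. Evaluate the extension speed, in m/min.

v ≈ 31.7 m/min

In regeneration the rod-end outflow joins the pump flow into the cap end, so the net volume the pump must supply per unit advance equals the rod cross-section area.
Rod cross-section A_rod = π/4 × (10.6 cm)² = 88.25 cm^2
v = Q_pump / A_rod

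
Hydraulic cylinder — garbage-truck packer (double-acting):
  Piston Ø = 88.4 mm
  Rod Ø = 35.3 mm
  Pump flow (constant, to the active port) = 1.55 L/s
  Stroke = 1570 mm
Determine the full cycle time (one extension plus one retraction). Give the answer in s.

t ≈ 11.4 s

Cap-side area A_cap = π/4 × (88.4 mm)² = 6138 mm^2
Rod-side annular area A_ann = π/4 × (88.4² − 35.3²) = 5159 mm^2
t_ext = A_cap·L/Q = 6.217 s
t_ret = A_ann·L/Q = 5.225 s
t_cycle = t_ext + t_ret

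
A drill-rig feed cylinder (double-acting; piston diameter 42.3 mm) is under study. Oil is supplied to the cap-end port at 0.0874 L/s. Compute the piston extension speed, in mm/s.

Cap-side area A_cap = π/4 × (42.3 mm)² = 1405 mm^2
v = Q / A

v ≈ 62.2 mm/s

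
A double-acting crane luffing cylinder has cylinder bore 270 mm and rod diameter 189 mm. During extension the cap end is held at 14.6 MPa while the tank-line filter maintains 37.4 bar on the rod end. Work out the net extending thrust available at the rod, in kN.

Cap-side area A_cap = π/4 × (270 mm)² = 57260 mm^2
Rod-side annular area A_ann = π/4 × (270² − 189²) = 29200 mm^2
Net thrust = P_cap·A_cap − P_rod·A_ann = 835.9 kN − 109.2 kN

F ≈ 727 kN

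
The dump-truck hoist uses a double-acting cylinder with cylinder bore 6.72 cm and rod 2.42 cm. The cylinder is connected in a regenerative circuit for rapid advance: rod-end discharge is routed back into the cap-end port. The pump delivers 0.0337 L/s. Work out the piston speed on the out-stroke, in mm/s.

v ≈ 73.3 mm/s

In regeneration the rod-end outflow joins the pump flow into the cap end, so the net volume the pump must supply per unit advance equals the rod cross-section area.
Rod cross-section A_rod = π/4 × (2.42 cm)² = 4.600 cm^2
v = Q_pump / A_rod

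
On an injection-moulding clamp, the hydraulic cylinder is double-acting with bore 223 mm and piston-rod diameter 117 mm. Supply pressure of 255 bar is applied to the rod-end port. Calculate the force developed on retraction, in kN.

F ≈ 722 kN

Rod-side annular area A_ann = π/4 × (223² − 117²) = 28310 mm^2
On retraction the pressure acts on the annular area (bore minus rod).
F = P × A_ann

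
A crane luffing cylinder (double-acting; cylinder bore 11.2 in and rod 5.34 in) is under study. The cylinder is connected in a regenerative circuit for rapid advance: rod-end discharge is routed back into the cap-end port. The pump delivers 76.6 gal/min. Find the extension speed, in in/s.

v ≈ 13.2 in/s

In regeneration the rod-end outflow joins the pump flow into the cap end, so the net volume the pump must supply per unit advance equals the rod cross-section area.
Rod cross-section A_rod = π/4 × (5.34 in)² = 22.40 in^2
v = Q_pump / A_rod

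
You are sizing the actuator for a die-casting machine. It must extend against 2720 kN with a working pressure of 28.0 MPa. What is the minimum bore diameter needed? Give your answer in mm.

Extension force acts on the full piston face: F = P × (π/4)D².
D = √(4F / (πP)) = √(4 × 2720 kN / (π × 28.0 MPa))

D ≈ 352 mm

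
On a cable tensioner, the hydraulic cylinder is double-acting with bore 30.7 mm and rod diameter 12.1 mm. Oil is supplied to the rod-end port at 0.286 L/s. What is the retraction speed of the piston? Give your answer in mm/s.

v ≈ 457 mm/s

Rod-side annular area A_ann = π/4 × (30.7² − 12.1²) = 625.2 mm^2
Flow into the rod-end port fills the annular volume.
v = Q / A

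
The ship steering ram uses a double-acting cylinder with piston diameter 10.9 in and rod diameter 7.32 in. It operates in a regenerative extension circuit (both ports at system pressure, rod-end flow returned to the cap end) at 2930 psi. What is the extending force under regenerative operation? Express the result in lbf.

F ≈ 1.23e5 lbf

With equal pressure on both faces, forces on the annular region cancel; the net push is pressure × rod cross-section.
Rod cross-section A_rod = π/4 × (7.32 in)² = 42.08 in^2
F = P × A_rod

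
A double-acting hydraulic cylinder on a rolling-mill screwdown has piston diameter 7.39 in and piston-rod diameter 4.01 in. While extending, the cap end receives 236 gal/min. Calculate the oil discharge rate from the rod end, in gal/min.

Cap-side area A_cap = π/4 × (7.39 in)² = 42.89 in^2
Rod-side annular area A_ann = π/4 × (7.39² − 4.01²) = 30.26 in^2
Piston speed v = Q_in/A_cap; rod-end outflow Q_out = v × A_ann = Q_in × A_ann/A_cap.

Q_out ≈ 167 gal/min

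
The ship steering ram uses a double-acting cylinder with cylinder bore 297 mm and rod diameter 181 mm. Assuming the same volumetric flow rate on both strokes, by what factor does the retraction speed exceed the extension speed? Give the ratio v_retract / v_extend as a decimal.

Cap-side area A_cap = π/4 × (297 mm)² = 69280 mm^2
Rod-side annular area A_ann = π/4 × (297² − 181²) = 43550 mm^2
For equal Q, v ∝ 1/A, so v_ret/v_ext = A_cap/A_ann.

v_ret/v_ext ≈ 1.59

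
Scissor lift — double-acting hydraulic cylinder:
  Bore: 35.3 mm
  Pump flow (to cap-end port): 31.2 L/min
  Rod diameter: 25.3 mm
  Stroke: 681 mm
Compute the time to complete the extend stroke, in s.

Cap-side area A_cap = π/4 × (35.3 mm)² = 978.7 mm^2
Swept volume V = A × L; t = V / Q = A·L / Q

t ≈ 1.28 s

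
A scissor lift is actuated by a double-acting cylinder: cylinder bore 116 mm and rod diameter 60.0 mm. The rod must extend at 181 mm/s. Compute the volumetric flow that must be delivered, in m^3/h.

Cap-side area A_cap = π/4 × (116 mm)² = 10570 mm^2
Q = A × v

Q ≈ 6.89 m^3/h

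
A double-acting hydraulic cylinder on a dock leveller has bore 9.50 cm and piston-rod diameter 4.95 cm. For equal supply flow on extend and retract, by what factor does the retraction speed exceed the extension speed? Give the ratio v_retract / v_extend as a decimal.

v_ret/v_ext ≈ 1.37

Cap-side area A_cap = π/4 × (9.50 cm)² = 70.88 cm^2
Rod-side annular area A_ann = π/4 × (9.50² − 4.95²) = 51.64 cm^2
For equal Q, v ∝ 1/A, so v_ret/v_ext = A_cap/A_ann.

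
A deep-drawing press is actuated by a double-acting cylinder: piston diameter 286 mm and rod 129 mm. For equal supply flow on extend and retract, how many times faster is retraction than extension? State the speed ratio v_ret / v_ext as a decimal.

v_ret/v_ext ≈ 1.26

Cap-side area A_cap = π/4 × (286 mm)² = 64240 mm^2
Rod-side annular area A_ann = π/4 × (286² − 129²) = 51170 mm^2
For equal Q, v ∝ 1/A, so v_ret/v_ext = A_cap/A_ann.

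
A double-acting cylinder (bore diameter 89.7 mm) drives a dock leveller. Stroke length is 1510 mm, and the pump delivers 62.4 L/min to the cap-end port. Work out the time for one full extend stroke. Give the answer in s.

Cap-side area A_cap = π/4 × (89.7 mm)² = 6319 mm^2
Swept volume V = A × L; t = V / Q = A·L / Q

t ≈ 9.18 s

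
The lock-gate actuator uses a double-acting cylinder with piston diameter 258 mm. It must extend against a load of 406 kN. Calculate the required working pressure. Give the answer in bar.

P ≈ 77.7 bar

Cap-side area A_cap = π/4 × (258 mm)² = 52280 mm^2
P = F / A = 406 kN / A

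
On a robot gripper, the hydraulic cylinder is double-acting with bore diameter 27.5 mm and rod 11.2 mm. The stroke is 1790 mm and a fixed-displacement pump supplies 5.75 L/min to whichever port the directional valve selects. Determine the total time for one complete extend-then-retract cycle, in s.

Cap-side area A_cap = π/4 × (27.5 mm)² = 594.0 mm^2
Rod-side annular area A_ann = π/4 × (27.5² − 11.2²) = 495.4 mm^2
t_ext = A_cap·L/Q = 11.09 s
t_ret = A_ann·L/Q = 9.254 s
t_cycle = t_ext + t_ret

t ≈ 20.3 s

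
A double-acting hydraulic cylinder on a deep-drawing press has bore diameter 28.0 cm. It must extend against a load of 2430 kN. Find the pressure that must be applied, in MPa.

P ≈ 39.5 MPa

Cap-side area A_cap = π/4 × (28.0 cm)² = 615.8 cm^2
P = F / A = 2430 kN / A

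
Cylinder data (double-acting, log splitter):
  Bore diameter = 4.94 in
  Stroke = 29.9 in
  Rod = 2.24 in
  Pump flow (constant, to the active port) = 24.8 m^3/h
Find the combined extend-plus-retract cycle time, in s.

t ≈ 2.45 s

Cap-side area A_cap = π/4 × (4.94 in)² = 19.17 in^2
Rod-side annular area A_ann = π/4 × (4.94² − 2.24²) = 15.23 in^2
t_ext = A_cap·L/Q = 1.363 s
t_ret = A_ann·L/Q = 1.083 s
t_cycle = t_ext + t_ret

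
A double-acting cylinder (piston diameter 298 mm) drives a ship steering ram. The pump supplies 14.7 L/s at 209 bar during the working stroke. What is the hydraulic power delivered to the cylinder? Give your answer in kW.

W ≈ 307 kW

Hydraulic power = P × Q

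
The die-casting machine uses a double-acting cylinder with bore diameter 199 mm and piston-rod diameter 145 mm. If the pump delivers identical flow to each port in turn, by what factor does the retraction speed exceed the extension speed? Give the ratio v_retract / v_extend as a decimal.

Cap-side area A_cap = π/4 × (199 mm)² = 31100 mm^2
Rod-side annular area A_ann = π/4 × (199² − 145²) = 14590 mm^2
For equal Q, v ∝ 1/A, so v_ret/v_ext = A_cap/A_ann.

v_ret/v_ext ≈ 2.13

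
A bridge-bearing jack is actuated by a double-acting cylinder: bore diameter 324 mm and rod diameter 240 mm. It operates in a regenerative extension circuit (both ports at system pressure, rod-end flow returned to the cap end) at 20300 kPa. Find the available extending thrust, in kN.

F ≈ 918 kN

With equal pressure on both faces, forces on the annular region cancel; the net push is pressure × rod cross-section.
Rod cross-section A_rod = π/4 × (240 mm)² = 45240 mm^2
F = P × A_rod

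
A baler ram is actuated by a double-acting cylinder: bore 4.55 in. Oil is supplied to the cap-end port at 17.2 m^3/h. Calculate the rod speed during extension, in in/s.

v ≈ 17.9 in/s

Cap-side area A_cap = π/4 × (4.55 in)² = 16.26 in^2
v = Q / A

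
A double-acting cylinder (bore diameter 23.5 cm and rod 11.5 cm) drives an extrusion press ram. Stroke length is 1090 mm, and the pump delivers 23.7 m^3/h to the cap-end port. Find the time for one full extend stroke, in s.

t ≈ 7.18 s

Cap-side area A_cap = π/4 × (23.5 cm)² = 433.7 cm^2
Swept volume V = A × L; t = V / Q = A·L / Q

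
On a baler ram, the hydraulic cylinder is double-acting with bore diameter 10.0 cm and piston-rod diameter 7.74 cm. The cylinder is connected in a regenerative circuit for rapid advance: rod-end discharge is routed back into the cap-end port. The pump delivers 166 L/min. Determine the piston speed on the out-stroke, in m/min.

In regeneration the rod-end outflow joins the pump flow into the cap end, so the net volume the pump must supply per unit advance equals the rod cross-section area.
Rod cross-section A_rod = π/4 × (7.74 cm)² = 47.05 cm^2
v = Q_pump / A_rod

v ≈ 35.3 m/min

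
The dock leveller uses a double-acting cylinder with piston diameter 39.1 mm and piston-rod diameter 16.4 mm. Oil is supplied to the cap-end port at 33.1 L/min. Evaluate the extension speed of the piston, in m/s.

Cap-side area A_cap = π/4 × (39.1 mm)² = 1201 mm^2
v = Q / A

v ≈ 0.459 m/s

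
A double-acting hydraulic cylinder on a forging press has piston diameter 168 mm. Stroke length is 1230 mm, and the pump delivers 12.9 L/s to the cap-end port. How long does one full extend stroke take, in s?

Cap-side area A_cap = π/4 × (168 mm)² = 22170 mm^2
Swept volume V = A × L; t = V / Q = A·L / Q

t ≈ 2.11 s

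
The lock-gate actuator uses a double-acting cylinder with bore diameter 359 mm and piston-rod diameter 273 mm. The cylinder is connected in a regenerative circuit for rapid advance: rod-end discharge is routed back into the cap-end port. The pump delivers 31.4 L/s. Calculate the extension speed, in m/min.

In regeneration the rod-end outflow joins the pump flow into the cap end, so the net volume the pump must supply per unit advance equals the rod cross-section area.
Rod cross-section A_rod = π/4 × (273 mm)² = 58530 mm^2
v = Q_pump / A_rod

v ≈ 32.2 m/min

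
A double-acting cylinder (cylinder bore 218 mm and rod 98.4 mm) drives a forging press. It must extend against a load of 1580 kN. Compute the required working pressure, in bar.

Cap-side area A_cap = π/4 × (218 mm)² = 37330 mm^2
P = F / A = 1580 kN / A

P ≈ 423 bar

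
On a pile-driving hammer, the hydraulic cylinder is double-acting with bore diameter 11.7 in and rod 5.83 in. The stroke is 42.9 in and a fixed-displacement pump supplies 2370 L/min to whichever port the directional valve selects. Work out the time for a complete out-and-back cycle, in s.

Cap-side area A_cap = π/4 × (11.7 in)² = 107.5 in^2
Rod-side annular area A_ann = π/4 × (11.7² − 5.83²) = 80.82 in^2
t_ext = A_cap·L/Q = 1.913 s
t_ret = A_ann·L/Q = 1.438 s
t_cycle = t_ext + t_ret

t ≈ 3.35 s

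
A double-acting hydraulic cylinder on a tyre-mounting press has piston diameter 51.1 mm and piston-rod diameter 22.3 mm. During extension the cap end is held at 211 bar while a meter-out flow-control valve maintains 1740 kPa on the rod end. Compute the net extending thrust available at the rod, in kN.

F ≈ 40.4 kN

Cap-side area A_cap = π/4 × (51.1 mm)² = 2051 mm^2
Rod-side annular area A_ann = π/4 × (51.1² − 22.3²) = 1660 mm^2
Net thrust = P_cap·A_cap − P_rod·A_ann = 43.27 kN − 2.889 kN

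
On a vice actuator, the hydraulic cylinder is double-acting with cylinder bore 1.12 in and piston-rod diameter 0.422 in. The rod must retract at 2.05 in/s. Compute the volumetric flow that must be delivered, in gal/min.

Rod-side annular area A_ann = π/4 × (1.12² − 0.422²) = 0.8453 in^2
Q = A × v

Q ≈ 0.450 gal/min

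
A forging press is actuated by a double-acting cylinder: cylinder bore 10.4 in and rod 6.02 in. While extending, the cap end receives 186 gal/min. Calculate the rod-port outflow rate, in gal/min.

Q_out ≈ 124 gal/min

Cap-side area A_cap = π/4 × (10.4 in)² = 84.95 in^2
Rod-side annular area A_ann = π/4 × (10.4² − 6.02²) = 56.49 in^2
Piston speed v = Q_in/A_cap; rod-end outflow Q_out = v × A_ann = Q_in × A_ann/A_cap.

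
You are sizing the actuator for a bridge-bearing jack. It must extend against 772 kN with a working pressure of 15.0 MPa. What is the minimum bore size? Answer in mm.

D ≈ 256 mm

Extension force acts on the full piston face: F = P × (π/4)D².
D = √(4F / (πP)) = √(4 × 772 kN / (π × 15.0 MPa))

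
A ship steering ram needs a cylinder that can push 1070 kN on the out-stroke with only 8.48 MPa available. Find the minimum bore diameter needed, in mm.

D ≈ 401 mm

Extension force acts on the full piston face: F = P × (π/4)D².
D = √(4F / (πP)) = √(4 × 1070 kN / (π × 8.48 MPa))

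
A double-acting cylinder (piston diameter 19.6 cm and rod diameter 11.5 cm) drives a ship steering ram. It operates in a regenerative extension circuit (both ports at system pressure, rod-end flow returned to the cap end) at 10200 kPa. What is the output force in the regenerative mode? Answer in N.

F ≈ 1.06e5 N

With equal pressure on both faces, forces on the annular region cancel; the net push is pressure × rod cross-section.
Rod cross-section A_rod = π/4 × (11.5 cm)² = 103.9 cm^2
F = P × A_rod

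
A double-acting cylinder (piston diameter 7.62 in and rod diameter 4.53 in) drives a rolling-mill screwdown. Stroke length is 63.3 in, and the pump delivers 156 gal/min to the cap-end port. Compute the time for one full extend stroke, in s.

Cap-side area A_cap = π/4 × (7.62 in)² = 45.60 in^2
Swept volume V = A × L; t = V / Q = A·L / Q

t ≈ 4.81 s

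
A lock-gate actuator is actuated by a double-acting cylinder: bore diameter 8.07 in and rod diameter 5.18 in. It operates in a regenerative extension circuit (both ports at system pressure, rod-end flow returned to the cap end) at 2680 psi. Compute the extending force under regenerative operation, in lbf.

F ≈ 56500 lbf

With equal pressure on both faces, forces on the annular region cancel; the net push is pressure × rod cross-section.
Rod cross-section A_rod = π/4 × (5.18 in)² = 21.07 in^2
F = P × A_rod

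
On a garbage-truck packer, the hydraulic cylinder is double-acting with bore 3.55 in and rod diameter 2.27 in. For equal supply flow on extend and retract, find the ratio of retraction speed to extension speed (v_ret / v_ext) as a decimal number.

v_ret/v_ext ≈ 1.69

Cap-side area A_cap = π/4 × (3.55 in)² = 9.898 in^2
Rod-side annular area A_ann = π/4 × (3.55² − 2.27²) = 5.851 in^2
For equal Q, v ∝ 1/A, so v_ret/v_ext = A_cap/A_ann.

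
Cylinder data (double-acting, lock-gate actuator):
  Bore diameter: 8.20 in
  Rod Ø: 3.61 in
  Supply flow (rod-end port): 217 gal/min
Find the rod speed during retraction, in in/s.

v ≈ 19.6 in/s

Rod-side annular area A_ann = π/4 × (8.20² − 3.61²) = 42.57 in^2
Flow into the rod-end port fills the annular volume.
v = Q / A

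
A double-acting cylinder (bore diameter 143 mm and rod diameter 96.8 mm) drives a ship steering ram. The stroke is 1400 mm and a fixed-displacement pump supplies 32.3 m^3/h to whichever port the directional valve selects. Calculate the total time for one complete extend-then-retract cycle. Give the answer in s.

Cap-side area A_cap = π/4 × (143 mm)² = 16060 mm^2
Rod-side annular area A_ann = π/4 × (143² − 96.8²) = 8701 mm^2
t_ext = A_cap·L/Q = 2.506 s
t_ret = A_ann·L/Q = 1.358 s
t_cycle = t_ext + t_ret

t ≈ 3.86 s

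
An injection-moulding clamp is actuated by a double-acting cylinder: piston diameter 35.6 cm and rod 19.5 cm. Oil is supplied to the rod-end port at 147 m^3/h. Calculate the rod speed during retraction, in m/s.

v ≈ 0.586 m/s

Rod-side annular area A_ann = π/4 × (35.6² − 19.5²) = 696.7 cm^2
Flow into the rod-end port fills the annular volume.
v = Q / A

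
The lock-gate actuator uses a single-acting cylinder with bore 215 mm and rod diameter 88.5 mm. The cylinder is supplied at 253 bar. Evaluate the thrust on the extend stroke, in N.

F ≈ 9.19e5 N

Cap-side area A_cap = π/4 × (215 mm)² = 36310 mm^2
F = P × A_cap = 253 bar × A_cap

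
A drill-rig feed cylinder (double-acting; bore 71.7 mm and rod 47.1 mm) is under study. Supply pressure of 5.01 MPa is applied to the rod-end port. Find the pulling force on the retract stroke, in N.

Rod-side annular area A_ann = π/4 × (71.7² − 47.1²) = 2295 mm^2
On retraction the pressure acts on the annular area (bore minus rod).
F = P × A_ann

F ≈ 11500 N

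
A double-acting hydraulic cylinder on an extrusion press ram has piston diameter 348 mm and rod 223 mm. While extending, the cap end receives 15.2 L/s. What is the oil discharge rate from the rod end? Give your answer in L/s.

Cap-side area A_cap = π/4 × (348 mm)² = 95110 mm^2
Rod-side annular area A_ann = π/4 × (348² − 223²) = 56060 mm^2
Piston speed v = Q_in/A_cap; rod-end outflow Q_out = v × A_ann = Q_in × A_ann/A_cap.

Q_out ≈ 8.96 L/s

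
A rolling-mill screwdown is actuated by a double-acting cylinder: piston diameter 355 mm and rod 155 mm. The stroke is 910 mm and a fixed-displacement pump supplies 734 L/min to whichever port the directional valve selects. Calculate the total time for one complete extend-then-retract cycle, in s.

t ≈ 13.3 s

Cap-side area A_cap = π/4 × (355 mm)² = 98980 mm^2
Rod-side annular area A_ann = π/4 × (355² − 155²) = 80110 mm^2
t_ext = A_cap·L/Q = 7.363 s
t_ret = A_ann·L/Q = 5.959 s
t_cycle = t_ext + t_ret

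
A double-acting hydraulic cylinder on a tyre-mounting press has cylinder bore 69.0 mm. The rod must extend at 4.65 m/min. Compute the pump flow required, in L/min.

Cap-side area A_cap = π/4 × (69.0 mm)² = 3739 mm^2
Q = A × v

Q ≈ 17.4 L/min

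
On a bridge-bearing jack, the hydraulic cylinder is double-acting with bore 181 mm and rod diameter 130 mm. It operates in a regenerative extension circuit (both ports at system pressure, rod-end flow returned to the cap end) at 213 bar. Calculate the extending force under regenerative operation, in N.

With equal pressure on both faces, forces on the annular region cancel; the net push is pressure × rod cross-section.
Rod cross-section A_rod = π/4 × (130 mm)² = 13270 mm^2
F = P × A_rod

F ≈ 2.83e5 N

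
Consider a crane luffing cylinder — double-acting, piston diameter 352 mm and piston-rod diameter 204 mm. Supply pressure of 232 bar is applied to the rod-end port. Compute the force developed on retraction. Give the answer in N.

F ≈ 1.50e6 N

Rod-side annular area A_ann = π/4 × (352² − 204²) = 64630 mm^2
On retraction the pressure acts on the annular area (bore minus rod).
F = P × A_ann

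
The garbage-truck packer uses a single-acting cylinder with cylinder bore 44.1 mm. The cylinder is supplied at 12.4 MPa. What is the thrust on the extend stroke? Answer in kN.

F ≈ 18.9 kN

Cap-side area A_cap = π/4 × (44.1 mm)² = 1527 mm^2
F = P × A_cap = 12.4 MPa × A_cap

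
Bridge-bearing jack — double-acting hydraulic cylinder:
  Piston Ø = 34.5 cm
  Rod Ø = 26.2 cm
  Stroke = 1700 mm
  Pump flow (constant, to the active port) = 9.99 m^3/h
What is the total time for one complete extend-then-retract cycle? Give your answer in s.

Cap-side area A_cap = π/4 × (34.5 cm)² = 934.8 cm^2
Rod-side annular area A_ann = π/4 × (34.5² − 26.2²) = 395.7 cm^2
t_ext = A_cap·L/Q = 57.27 s
t_ret = A_ann·L/Q = 24.24 s
t_cycle = t_ext + t_ret

t ≈ 81.5 s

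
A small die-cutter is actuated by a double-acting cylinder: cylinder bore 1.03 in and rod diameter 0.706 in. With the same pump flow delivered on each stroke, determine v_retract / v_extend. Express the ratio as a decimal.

Cap-side area A_cap = π/4 × (1.03 in)² = 0.8332 in^2
Rod-side annular area A_ann = π/4 × (1.03² − 0.706²) = 0.4418 in^2
For equal Q, v ∝ 1/A, so v_ret/v_ext = A_cap/A_ann.

v_ret/v_ext ≈ 1.89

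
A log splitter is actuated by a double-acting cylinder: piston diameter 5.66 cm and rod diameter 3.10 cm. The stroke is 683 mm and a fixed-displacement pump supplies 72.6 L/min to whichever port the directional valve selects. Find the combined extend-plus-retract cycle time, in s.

t ≈ 2.41 s

Cap-side area A_cap = π/4 × (5.66 cm)² = 25.16 cm^2
Rod-side annular area A_ann = π/4 × (5.66² − 3.10²) = 17.61 cm^2
t_ext = A_cap·L/Q = 1.420 s
t_ret = A_ann·L/Q = 0.9942 s
t_cycle = t_ext + t_ret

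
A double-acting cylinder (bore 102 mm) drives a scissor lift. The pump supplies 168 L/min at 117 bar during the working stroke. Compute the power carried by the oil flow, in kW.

W ≈ 32.8 kW

Hydraulic power = P × Q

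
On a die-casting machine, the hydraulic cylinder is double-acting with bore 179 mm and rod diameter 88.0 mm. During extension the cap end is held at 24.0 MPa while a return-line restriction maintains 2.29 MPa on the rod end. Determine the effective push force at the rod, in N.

F ≈ 5.60e5 N

Cap-side area A_cap = π/4 × (179 mm)² = 25160 mm^2
Rod-side annular area A_ann = π/4 × (179² − 88.0²) = 19080 mm^2
Net thrust = P_cap·A_cap − P_rod·A_ann = 6.040e5 N − 43700 N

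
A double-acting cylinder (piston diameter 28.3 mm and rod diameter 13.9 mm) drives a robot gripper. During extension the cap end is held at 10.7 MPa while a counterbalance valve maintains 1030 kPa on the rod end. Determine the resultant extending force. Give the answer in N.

F ≈ 6240 N

Cap-side area A_cap = π/4 × (28.3 mm)² = 629.0 mm^2
Rod-side annular area A_ann = π/4 × (28.3² − 13.9²) = 477.3 mm^2
Net thrust = P_cap·A_cap − P_rod·A_ann = 6730 N − 491.6 N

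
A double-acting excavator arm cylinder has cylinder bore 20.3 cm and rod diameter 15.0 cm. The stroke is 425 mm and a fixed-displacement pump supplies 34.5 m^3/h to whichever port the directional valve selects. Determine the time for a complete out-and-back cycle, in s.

Cap-side area A_cap = π/4 × (20.3 cm)² = 323.7 cm^2
Rod-side annular area A_ann = π/4 × (20.3² − 15.0²) = 146.9 cm^2
t_ext = A_cap·L/Q = 1.435 s
t_ret = A_ann·L/Q = 0.6516 s
t_cycle = t_ext + t_ret

t ≈ 2.09 s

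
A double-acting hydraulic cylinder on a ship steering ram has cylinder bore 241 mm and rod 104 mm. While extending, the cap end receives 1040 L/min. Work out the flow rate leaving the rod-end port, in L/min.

Cap-side area A_cap = π/4 × (241 mm)² = 45620 mm^2
Rod-side annular area A_ann = π/4 × (241² − 104²) = 37120 mm^2
Piston speed v = Q_in/A_cap; rod-end outflow Q_out = v × A_ann = Q_in × A_ann/A_cap.

Q_out ≈ 846 L/min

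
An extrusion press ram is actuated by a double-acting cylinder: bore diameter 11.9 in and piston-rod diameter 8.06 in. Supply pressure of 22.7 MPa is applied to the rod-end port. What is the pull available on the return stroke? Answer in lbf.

Rod-side annular area A_ann = π/4 × (11.9² − 8.06²) = 60.20 in^2
On retraction the pressure acts on the annular area (bore minus rod).
F = P × A_ann

F ≈ 1.98e5 lbf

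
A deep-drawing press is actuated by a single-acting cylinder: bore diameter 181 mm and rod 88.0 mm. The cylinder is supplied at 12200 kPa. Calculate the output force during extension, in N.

Cap-side area A_cap = π/4 × (181 mm)² = 25730 mm^2
F = P × A_cap = 12200 kPa × A_cap

F ≈ 3.14e5 N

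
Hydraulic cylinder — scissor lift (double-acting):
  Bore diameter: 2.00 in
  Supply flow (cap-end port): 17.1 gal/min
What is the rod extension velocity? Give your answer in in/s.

v ≈ 21.0 in/s

Cap-side area A_cap = π/4 × (2.00 in)² = 3.142 in^2
v = Q / A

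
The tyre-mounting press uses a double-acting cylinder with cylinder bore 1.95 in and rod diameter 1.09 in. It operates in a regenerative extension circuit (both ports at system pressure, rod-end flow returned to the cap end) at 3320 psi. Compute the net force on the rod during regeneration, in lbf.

F ≈ 3100 lbf

With equal pressure on both faces, forces on the annular region cancel; the net push is pressure × rod cross-section.
Rod cross-section A_rod = π/4 × (1.09 in)² = 0.9331 in^2
F = P × A_rod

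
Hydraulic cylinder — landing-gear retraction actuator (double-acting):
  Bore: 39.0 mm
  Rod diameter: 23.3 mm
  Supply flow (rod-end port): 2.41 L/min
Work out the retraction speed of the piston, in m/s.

v ≈ 0.0523 m/s

Rod-side annular area A_ann = π/4 × (39.0² − 23.3²) = 768.2 mm^2
Flow into the rod-end port fills the annular volume.
v = Q / A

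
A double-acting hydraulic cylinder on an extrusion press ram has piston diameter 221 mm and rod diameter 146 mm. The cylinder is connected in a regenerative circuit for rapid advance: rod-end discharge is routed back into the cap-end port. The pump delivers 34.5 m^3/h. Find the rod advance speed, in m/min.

In regeneration the rod-end outflow joins the pump flow into the cap end, so the net volume the pump must supply per unit advance equals the rod cross-section area.
Rod cross-section A_rod = π/4 × (146 mm)² = 16740 mm^2
v = Q_pump / A_rod

v ≈ 34.3 m/min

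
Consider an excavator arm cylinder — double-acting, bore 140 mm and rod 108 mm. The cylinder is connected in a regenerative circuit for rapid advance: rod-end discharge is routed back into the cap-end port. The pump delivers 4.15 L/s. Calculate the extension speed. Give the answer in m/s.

In regeneration the rod-end outflow joins the pump flow into the cap end, so the net volume the pump must supply per unit advance equals the rod cross-section area.
Rod cross-section A_rod = π/4 × (108 mm)² = 9161 mm^2
v = Q_pump / A_rod

v ≈ 0.453 m/s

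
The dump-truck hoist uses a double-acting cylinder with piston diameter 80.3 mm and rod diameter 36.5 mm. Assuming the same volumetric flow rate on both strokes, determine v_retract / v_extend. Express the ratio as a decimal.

Cap-side area A_cap = π/4 × (80.3 mm)² = 5064 mm^2
Rod-side annular area A_ann = π/4 × (80.3² − 36.5²) = 4018 mm^2
For equal Q, v ∝ 1/A, so v_ret/v_ext = A_cap/A_ann.

v_ret/v_ext ≈ 1.26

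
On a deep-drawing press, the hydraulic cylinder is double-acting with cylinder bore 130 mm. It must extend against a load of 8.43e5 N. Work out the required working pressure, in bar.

Cap-side area A_cap = π/4 × (130 mm)² = 13270 mm^2
P = F / A = 8.43e5 N / A

P ≈ 635 bar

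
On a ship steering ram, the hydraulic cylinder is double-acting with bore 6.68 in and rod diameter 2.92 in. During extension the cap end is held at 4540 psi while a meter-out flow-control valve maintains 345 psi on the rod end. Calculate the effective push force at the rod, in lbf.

Cap-side area A_cap = π/4 × (6.68 in)² = 35.05 in^2
Rod-side annular area A_ann = π/4 × (6.68² − 2.92²) = 28.35 in^2
Net thrust = P_cap·A_cap − P_rod·A_ann = 1.591e5 lbf − 9781 lbf

F ≈ 1.49e5 lbf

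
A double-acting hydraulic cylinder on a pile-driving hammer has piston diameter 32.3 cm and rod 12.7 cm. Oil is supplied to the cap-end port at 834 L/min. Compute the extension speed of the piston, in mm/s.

Cap-side area A_cap = π/4 × (32.3 cm)² = 819.4 cm^2
v = Q / A

v ≈ 170 mm/s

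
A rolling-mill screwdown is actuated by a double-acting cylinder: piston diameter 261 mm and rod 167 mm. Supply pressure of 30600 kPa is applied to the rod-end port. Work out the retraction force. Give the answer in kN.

Rod-side annular area A_ann = π/4 × (261² − 167²) = 31600 mm^2
On retraction the pressure acts on the annular area (bore minus rod).
F = P × A_ann

F ≈ 967 kN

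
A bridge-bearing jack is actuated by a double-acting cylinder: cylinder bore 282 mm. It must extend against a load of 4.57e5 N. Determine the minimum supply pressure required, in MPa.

P ≈ 7.32 MPa

Cap-side area A_cap = π/4 × (282 mm)² = 62460 mm^2
P = F / A = 4.57e5 N / A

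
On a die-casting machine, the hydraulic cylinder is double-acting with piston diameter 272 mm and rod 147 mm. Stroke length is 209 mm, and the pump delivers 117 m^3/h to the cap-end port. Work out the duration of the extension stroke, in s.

t ≈ 0.374 s

Cap-side area A_cap = π/4 × (272 mm)² = 58110 mm^2
Swept volume V = A × L; t = V / Q = A·L / Q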